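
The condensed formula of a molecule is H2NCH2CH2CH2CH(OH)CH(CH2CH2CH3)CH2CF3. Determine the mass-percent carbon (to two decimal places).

Atom tally by fragment:
  H2NCH2 → C:1 H:4 N:1
  CH2 → C:1 H:2
  CH2 → C:1 H:2
  CH(OH) → C:1 H:2 O:1
  CH(CH2CH2CH3) → C:4 H:8
  CH2CF3 → C:2 H:2 F:3
Element totals:
  C: 10
  H: 20
  F: 3
  N: 1
  O: 1
Molecular formula: C10H20F3NO.
Molar mass = 227.270 g/mol.
Mass from C: 10 × 12.011 = 120.110 g/mol.
%C = 120.110 / 227.270 × 100 = 52.85%.

52.85%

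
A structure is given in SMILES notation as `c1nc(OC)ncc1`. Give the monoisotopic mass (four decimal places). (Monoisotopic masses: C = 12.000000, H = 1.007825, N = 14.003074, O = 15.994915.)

110.0480

Atom tally by fragment:
  pyrimidine ring core → C:4 H:4 N:2
  (− 1 ring H displaced by substituents)
  + OCH3 → C:1 H:3 O:1
Element totals:
  C: 5
  H: 6
  N: 2
  O: 1
Molecular formula: C5H6N2O.
  M = 5(12.0) + 6(1.007825) + 2(14.003074) + 15.994915
    = 60.000000 + 6.046950 + 28.006148 + 15.994915 = 110.048013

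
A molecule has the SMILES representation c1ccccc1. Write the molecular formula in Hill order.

C6H6

Atom tally by fragment:
  benzene ring core → C:6 H:6
Element totals:
  C: 6
  H: 6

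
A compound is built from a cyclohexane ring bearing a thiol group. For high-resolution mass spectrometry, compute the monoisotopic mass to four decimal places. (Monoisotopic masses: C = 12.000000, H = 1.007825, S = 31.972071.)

116.0660

Atom tally by fragment:
  cyclohexane ring core → C:6 H:12
  (− 1 ring H displaced by substituents)
  + SH → S:1 H:1
Element totals:
  C: 6
  H: 12
  S: 1
Molecular formula: C6H12S.
  M = 6(12.0) + 12(1.007825) + 31.972071
    = 72.000000 + 12.093900 + 31.972071 = 116.065971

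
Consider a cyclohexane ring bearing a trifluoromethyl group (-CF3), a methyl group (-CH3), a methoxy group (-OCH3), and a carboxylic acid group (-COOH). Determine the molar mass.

Atom tally by fragment:
  cyclohexane ring core → C:6 H:12
  (− 4 ring H displaced by substituents)
  + CF3 → C:1 F:3
  + CH3 → C:1 H:3
  + OCH3 → C:1 H:3 O:1
  + COOH → C:1 H:1 O:2
Element totals:
  C: 10
  H: 15
  F: 3
  O: 3
Molecular formula: C10H15F3O3.
  M = 10(12.011) + 15(1.008) + 3(18.998) + 3(15.999)
    = 120.110 + 15.120 + 56.994 + 47.997 = 240.221

240.22 g/mol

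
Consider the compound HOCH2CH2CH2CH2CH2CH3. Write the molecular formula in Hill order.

Element totals:
  C: 6
  H: 14
  O: 1

C6H14O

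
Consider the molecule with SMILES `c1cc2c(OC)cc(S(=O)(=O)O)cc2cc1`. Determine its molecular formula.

Atom tally by fragment:
  naphthalene ring system core → C:10 H:8
  (− 2 ring H displaced by substituents)
  + OCH3 → C:1 H:3 O:1
  + SO3H → S:1 O:3 H:1
Element totals:
  C: 11
  H: 10
  O: 4
  S: 1

C11H10O4S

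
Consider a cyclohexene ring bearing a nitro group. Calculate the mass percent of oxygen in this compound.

Atom tally by fragment:
  cyclohexene ring core → C:6 H:10
  (− 1 ring H displaced by substituents)
  + NO2 → N:1 O:2
Element totals:
  C: 6
  H: 9
  N: 1
  O: 2
Molecular formula: C6H9NO2.
Molar mass = 127.143 g/mol.
Mass from O: 2 × 15.999 = 31.998 g/mol.
%O = 31.998 / 127.143 × 100 = 25.17%.

25.17%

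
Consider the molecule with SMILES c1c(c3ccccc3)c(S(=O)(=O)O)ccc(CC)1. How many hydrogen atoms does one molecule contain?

14

Atom tally by fragment:
  benzene ring core → C:6 H:6
  (− 3 ring H displaced by substituents)
  + C6H5 → C:6 H:5
  + SO3H → S:1 O:3 H:1
  + C2H5 → C:2 H:5
Element totals:
  C: 14
  H: 14
  O: 3
  S: 1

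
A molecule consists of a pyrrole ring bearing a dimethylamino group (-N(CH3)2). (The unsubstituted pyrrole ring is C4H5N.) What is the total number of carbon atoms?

6

Atom tally by fragment:
  pyrrole ring core → C:4 H:5 N:1
  (− 1 ring H displaced by substituents)
  + N(CH3)2 → N:1 C:2 H:6
Element totals:
  C: 6
  H: 10
  N: 2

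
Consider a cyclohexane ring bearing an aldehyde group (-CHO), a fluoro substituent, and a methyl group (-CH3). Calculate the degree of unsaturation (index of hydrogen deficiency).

Atom tally by fragment:
  cyclohexane ring core → C:6 H:12
  (− 3 ring H displaced by substituents)
  + CHO → C:1 H:1 O:1
  + F → F:1
  + CH3 → C:1 H:3
Element totals:
  C: 8
  H: 13
  F: 1
  O: 1
Molecular formula: C8H13FO.
DoU = (2C + 2 + N − H − X) / 2 = (2·8 + 2 + 0 − 13 − 1) / 2 = 2.

2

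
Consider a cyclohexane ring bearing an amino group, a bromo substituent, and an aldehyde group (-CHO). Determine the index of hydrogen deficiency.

Atom tally by fragment:
  cyclohexane ring core → C:6 H:12
  (− 3 ring H displaced by substituents)
  + NH2 → N:1 H:2
  + Br → Br:1
  + CHO → C:1 H:1 O:1
Element totals:
  C: 7
  H: 12
  Br: 1
  N: 1
  O: 1
Molecular formula: C7H12BrNO.
DoU = (2C + 2 + N − H − X) / 2 = (2·7 + 2 + 1 − 12 − 1) / 2 = 2.

2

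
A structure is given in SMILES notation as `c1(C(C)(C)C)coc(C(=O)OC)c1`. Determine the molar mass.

182.22 g/mol

Atom tally by fragment:
  furan ring core → C:4 H:4 O:1
  (− 2 ring H displaced by substituents)
  + C(CH3)3 → C:4 H:9
  + COOCH3 → C:2 H:3 O:2
Element totals:
  C: 10
  H: 14
  O: 3
Molecular formula: C10H14O3.
  M = 10(12.011) + 14(1.008) + 3(15.999)
    = 120.110 + 14.112 + 47.997 = 182.219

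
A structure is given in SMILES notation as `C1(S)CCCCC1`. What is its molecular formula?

Atom tally by fragment:
  cyclohexane ring core → C:6 H:12
  (− 1 ring H displaced by substituents)
  + SH → S:1 H:1
Element totals:
  C: 6
  H: 12
  S: 1

C6H12S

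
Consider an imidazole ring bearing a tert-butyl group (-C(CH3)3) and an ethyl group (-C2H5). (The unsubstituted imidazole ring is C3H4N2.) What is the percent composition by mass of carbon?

71.01%

Atom tally by fragment:
  imidazole ring core → C:3 H:4 N:2
  (− 2 ring H displaced by substituents)
  + C(CH3)3 → C:4 H:9
  + C2H5 → C:2 H:5
Element totals:
  C: 9
  H: 16
  N: 2
Molecular formula: C9H16N2.
Molar mass = 152.241 g/mol.
Mass from C: 9 × 12.011 = 108.099 g/mol.
%C = 108.099 / 152.241 × 100 = 71.01%.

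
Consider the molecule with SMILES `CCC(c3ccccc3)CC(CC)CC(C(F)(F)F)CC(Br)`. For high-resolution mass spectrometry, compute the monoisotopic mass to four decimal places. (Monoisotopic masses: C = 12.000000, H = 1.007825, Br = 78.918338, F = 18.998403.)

378.1170

Atom tally by fragment:
  CH3 → C:1 H:3
  CH2 → C:1 H:2
  CH(C6H5) → C:7 H:6
  CH2 → C:1 H:2
  CH(C2H5) → C:3 H:6
  CH2 → C:1 H:2
  CH(CF3) → C:2 H:1 F:3
  CH2 → C:1 H:2
  CH2Br → C:1 H:2 Br:1
Element totals:
  C: 18
  H: 26
  Br: 1
  F: 3
Molecular formula: C18H26BrF3.
  M = 18(12.0) + 26(1.007825) + 78.918338 + 3(18.998403)
    = 216.000000 + 26.203450 + 78.918338 + 56.995209 = 378.116997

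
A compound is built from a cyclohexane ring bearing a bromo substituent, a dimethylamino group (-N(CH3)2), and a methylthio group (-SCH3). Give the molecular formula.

C9H18BrNS

Atom tally by fragment:
  cyclohexane ring core → C:6 H:12
  (− 3 ring H displaced by substituents)
  + Br → Br:1
  + N(CH3)2 → N:1 C:2 H:6
  + SCH3 → C:1 H:3 S:1
Element totals:
  C: 9
  H: 18
  Br: 1
  N: 1
  S: 1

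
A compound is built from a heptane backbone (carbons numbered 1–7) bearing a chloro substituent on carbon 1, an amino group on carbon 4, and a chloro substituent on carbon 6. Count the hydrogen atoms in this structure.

Atom tally by fragment:
  ClCH2 → C:1 H:2 Cl:1
  CH2 → C:1 H:2
  CH2 → C:1 H:2
  CH(NH2) → C:1 H:3 N:1
  CH2 → C:1 H:2
  CH(Cl) → C:1 H:1 Cl:1
  CH3 → C:1 H:3
Element totals:
  C: 7
  H: 15
  Cl: 2
  N: 1

15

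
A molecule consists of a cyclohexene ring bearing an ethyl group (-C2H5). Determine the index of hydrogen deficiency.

2

Atom tally by fragment:
  cyclohexene ring core → C:6 H:10
  (− 1 ring H displaced by substituents)
  + C2H5 → C:2 H:5
Element totals:
  C: 8
  H: 14
Molecular formula: C8H14.
DoU = (2C + 2 + N − H − X) / 2 = (2·8 + 2 + 0 − 14 − 0) / 2 = 2.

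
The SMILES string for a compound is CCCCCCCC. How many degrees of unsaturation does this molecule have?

Atom tally by fragment:
  CH3 → C:1 H:3
  CH2 → C:1 H:2
  CH2 → C:1 H:2
  CH2 → C:1 H:2
  CH2 → C:1 H:2
  CH2 → C:1 H:2
  CH2 → C:1 H:2
  CH3 → C:1 H:3
Element totals:
  C: 8
  H: 18
Molecular formula: C8H18.
DoU = (2C + 2 + N − H − X) / 2 = (2·8 + 2 + 0 − 18 − 0) / 2 = 0.

0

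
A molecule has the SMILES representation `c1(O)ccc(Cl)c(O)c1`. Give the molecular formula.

C6H5ClO2

Atom tally by fragment:
  benzene ring core → C:6 H:6
  (− 3 ring H displaced by substituents)
  + OH → O:1 H:1
  + Cl → Cl:1
  + OH → O:1 H:1
Element totals:
  C: 6
  H: 5
  Cl: 1
  O: 2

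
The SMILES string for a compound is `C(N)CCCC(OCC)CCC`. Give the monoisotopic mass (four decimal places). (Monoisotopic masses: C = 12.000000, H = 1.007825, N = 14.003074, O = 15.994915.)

Atom tally by fragment:
  H2NCH2 → C:1 H:4 N:1
  CH2 → C:1 H:2
  CH2 → C:1 H:2
  CH2 → C:1 H:2
  CH(OC2H5) → C:3 H:6 O:1
  CH2 → C:1 H:2
  CH2 → C:1 H:2
  CH3 → C:1 H:3
Element totals:
  C: 10
  H: 23
  N: 1
  O: 1
Molecular formula: C10H23NO.
  M = 10(12.0) + 23(1.007825) + 14.003074 + 15.994915
    = 120.000000 + 23.179975 + 14.003074 + 15.994915 = 173.177964

173.1780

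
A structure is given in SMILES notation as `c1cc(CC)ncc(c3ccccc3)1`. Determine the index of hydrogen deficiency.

Atom tally by fragment:
  pyridine ring core → C:5 H:5 N:1
  (− 2 ring H displaced by substituents)
  + C2H5 → C:2 H:5
  + C6H5 → C:6 H:5
Element totals:
  C: 13
  H: 13
  N: 1
Molecular formula: C13H13N.
DoU = (2C + 2 + N − H − X) / 2 = (2·13 + 2 + 1 − 13 − 0) / 2 = 8.

8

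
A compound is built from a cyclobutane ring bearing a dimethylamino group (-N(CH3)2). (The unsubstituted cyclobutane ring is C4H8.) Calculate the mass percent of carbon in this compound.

72.66%

Atom tally by fragment:
  cyclobutane ring core → C:4 H:8
  (− 1 ring H displaced by substituents)
  + N(CH3)2 → N:1 C:2 H:6
Element totals:
  C: 6
  H: 13
  N: 1
Molecular formula: C6H13N.
Molar mass = 99.177 g/mol.
Mass from C: 6 × 12.011 = 72.066 g/mol.
%C = 72.066 / 99.177 × 100 = 72.66%.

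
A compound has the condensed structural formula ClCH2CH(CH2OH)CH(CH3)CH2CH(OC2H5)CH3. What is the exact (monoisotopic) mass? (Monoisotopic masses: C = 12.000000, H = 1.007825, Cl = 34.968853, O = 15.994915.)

208.1230

Element totals:
  C: 10
  H: 21
  Cl: 1
  O: 2
Molecular formula: C10H21ClO2.
  M = 10(12.0) + 21(1.007825) + 34.968853 + 2(15.994915)
    = 120.000000 + 21.164325 + 34.968853 + 31.989830 = 208.123008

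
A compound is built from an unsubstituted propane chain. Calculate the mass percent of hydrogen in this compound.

18.29%

Atom tally by fragment:
  CH3 → C:1 H:3
  CH2 → C:1 H:2
  CH3 → C:1 H:3
Element totals:
  C: 3
  H: 8
Molecular formula: C3H8.
Molar mass = 44.097 g/mol.
Mass from H: 8 × 1.008 = 8.064 g/mol.
%H = 8.064 / 44.097 × 100 = 18.29%.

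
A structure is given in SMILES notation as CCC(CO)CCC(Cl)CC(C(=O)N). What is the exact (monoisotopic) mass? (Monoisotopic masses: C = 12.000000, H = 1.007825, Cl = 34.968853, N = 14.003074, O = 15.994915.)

Atom tally by fragment:
  CH3 → C:1 H:3
  CH2 → C:1 H:2
  CH(CH2OH) → C:2 H:4 O:1
  CH2 → C:1 H:2
  CH2 → C:1 H:2
  CH(Cl) → C:1 H:1 Cl:1
  CH2 → C:1 H:2
  CH2CONH2 → C:2 H:4 O:1 N:1
Element totals:
  C: 10
  H: 20
  Cl: 1
  N: 1
  O: 2
Molecular formula: C10H20ClNO2.
  M = 10(12.0) + 20(1.007825) + 34.968853 + 14.003074 + 2(15.994915)
    = 120.000000 + 20.156500 + 34.968853 + 14.003074 + 31.989830 = 221.118257

221.1183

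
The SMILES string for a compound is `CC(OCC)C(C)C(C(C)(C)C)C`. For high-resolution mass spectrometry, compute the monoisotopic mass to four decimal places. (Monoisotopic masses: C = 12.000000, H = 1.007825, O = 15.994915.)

186.1984

Atom tally by fragment:
  CH3 → C:1 H:3
  CH(OC2H5) → C:3 H:6 O:1
  CH(CH3) → C:2 H:4
  CH(C(CH3)3) → C:5 H:10
  CH3 → C:1 H:3
Element totals:
  C: 12
  H: 26
  O: 1
Molecular formula: C12H26O.
  M = 12(12.0) + 26(1.007825) + 15.994915
    = 144.000000 + 26.203450 + 15.994915 = 186.198365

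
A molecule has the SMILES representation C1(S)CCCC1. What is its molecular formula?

Atom tally by fragment:
  cyclopentane ring core → C:5 H:10
  (− 1 ring H displaced by substituents)
  + SH → S:1 H:1
Element totals:
  C: 5
  H: 10
  S: 1

C5H10S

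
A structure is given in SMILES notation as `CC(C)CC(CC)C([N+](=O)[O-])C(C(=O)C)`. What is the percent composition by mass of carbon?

61.37%

Atom tally by fragment:
  CH3 → C:1 H:3
  CH(CH3) → C:2 H:4
  CH2 → C:1 H:2
  CH(C2H5) → C:3 H:6
  CH(NO2) → C:1 H:1 N:1 O:2
  CH2COCH3 → C:3 H:5 O:1
Element totals:
  C: 11
  H: 21
  N: 1
  O: 3
Molecular formula: C11H21NO3.
Molar mass = 215.293 g/mol.
Mass from C: 11 × 12.011 = 132.121 g/mol.
%C = 132.121 / 215.293 × 100 = 61.37%.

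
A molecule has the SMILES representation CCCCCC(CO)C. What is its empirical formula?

Atom tally by fragment:
  CH3 → C:1 H:3
  CH2 → C:1 H:2
  CH2 → C:1 H:2
  CH2 → C:1 H:2
  CH2 → C:1 H:2
  CH(CH2OH) → C:2 H:4 O:1
  CH3 → C:1 H:3
Element totals:
  C: 8
  H: 18
  O: 1
Molecular formula: C8H18O.
gcd of subscripts (8, 18, 1) = 1, so the empirical formula equals the molecular formula.

C8H18O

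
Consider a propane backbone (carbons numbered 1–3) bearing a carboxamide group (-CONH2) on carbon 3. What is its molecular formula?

Atom tally by fragment:
  CH3 → C:1 H:3
  CH2 → C:1 H:2
  CH2CONH2 → C:2 H:4 O:1 N:1
Element totals:
  C: 4
  H: 9
  N: 1
  O: 1

C4H9NO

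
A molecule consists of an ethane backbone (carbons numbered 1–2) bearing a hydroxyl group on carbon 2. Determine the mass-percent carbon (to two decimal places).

Atom tally by fragment:
  CH3 → C:1 H:3
  CH2OH → C:1 H:3 O:1
Element totals:
  C: 2
  H: 6
  O: 1
Molecular formula: C2H6O.
Molar mass = 46.069 g/mol.
Mass from C: 2 × 12.011 = 24.022 g/mol.
%C = 24.022 / 46.069 × 100 = 52.14%.

52.14%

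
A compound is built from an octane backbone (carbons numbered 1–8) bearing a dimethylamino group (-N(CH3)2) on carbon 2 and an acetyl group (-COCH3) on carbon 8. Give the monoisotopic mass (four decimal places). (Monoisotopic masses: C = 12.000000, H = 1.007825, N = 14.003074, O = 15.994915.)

199.1936

Atom tally by fragment:
  CH3 → C:1 H:3
  CH(N(CH3)2) → C:3 H:7 N:1
  CH2 → C:1 H:2
  CH2 → C:1 H:2
  CH2 → C:1 H:2
  CH2 → C:1 H:2
  CH2 → C:1 H:2
  CH2COCH3 → C:3 H:5 O:1
Element totals:
  C: 12
  H: 25
  N: 1
  O: 1
Molecular formula: C12H25NO.
  M = 12(12.0) + 25(1.007825) + 14.003074 + 15.994915
    = 144.000000 + 25.195625 + 14.003074 + 15.994915 = 199.193614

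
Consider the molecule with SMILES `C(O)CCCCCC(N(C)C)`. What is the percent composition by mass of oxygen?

10.05%

Atom tally by fragment:
  HOCH2 → C:1 H:3 O:1
  CH2 → C:1 H:2
  CH2 → C:1 H:2
  CH2 → C:1 H:2
  CH2 → C:1 H:2
  CH2 → C:1 H:2
  CH2N(CH3)2 → C:3 H:8 N:1
Element totals:
  C: 9
  H: 21
  N: 1
  O: 1
Molecular formula: C9H21NO.
Molar mass = 159.273 g/mol.
Mass from O: 1 × 15.999 = 15.999 g/mol.
%O = 15.999 / 159.273 × 100 = 10.05%.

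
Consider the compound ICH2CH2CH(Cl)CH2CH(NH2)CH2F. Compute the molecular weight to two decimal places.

Atom tally by fragment:
  ICH2 → C:1 H:2 I:1
  CH2 → C:1 H:2
  CH(Cl) → C:1 H:1 Cl:1
  CH2 → C:1 H:2
  CH(NH2) → C:1 H:3 N:1
  CH2F → C:1 H:2 F:1
Element totals:
  C: 6
  H: 12
  Cl: 1
  F: 1
  I: 1
  N: 1
Molecular formula: C6H12ClFIN.
  M = 6(12.011) + 12(1.008) + 35.45 + 18.998 + 126.904 + 14.007
    = 72.066 + 12.096 + 35.450 + 18.998 + 126.904 + 14.007 = 279.521

279.52 g/mol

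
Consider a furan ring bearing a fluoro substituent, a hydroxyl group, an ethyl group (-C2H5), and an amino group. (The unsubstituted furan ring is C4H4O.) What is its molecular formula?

Atom tally by fragment:
  furan ring core → C:4 H:4 O:1
  (− 4 ring H displaced by substituents)
  + F → F:1
  + OH → O:1 H:1
  + C2H5 → C:2 H:5
  + NH2 → N:1 H:2
Element totals:
  C: 6
  H: 8
  F: 1
  N: 1
  O: 2

C6H8FNO2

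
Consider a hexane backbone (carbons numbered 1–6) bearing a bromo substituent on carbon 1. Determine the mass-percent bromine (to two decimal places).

48.40%

Atom tally by fragment:
  BrCH2 → C:1 H:2 Br:1
  CH2 → C:1 H:2
  CH2 → C:1 H:2
  CH2 → C:1 H:2
  CH2 → C:1 H:2
  CH3 → C:1 H:3
Element totals:
  C: 6
  H: 13
  Br: 1
Molecular formula: C6H13Br.
Molar mass = 165.074 g/mol.
Mass from Br: 1 × 79.904 = 79.904 g/mol.
%Br = 79.904 / 165.074 × 100 = 48.40%.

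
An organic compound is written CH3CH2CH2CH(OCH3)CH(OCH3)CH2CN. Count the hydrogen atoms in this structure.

Atom tally by fragment:
  CH3 → C:1 H:3
  CH2 → C:1 H:2
  CH2 → C:1 H:2
  CH(OCH3) → C:2 H:4 O:1
  CH(OCH3) → C:2 H:4 O:1
  CH2CN → C:2 H:2 N:1
Element totals:
  C: 9
  H: 17
  N: 1
  O: 2

17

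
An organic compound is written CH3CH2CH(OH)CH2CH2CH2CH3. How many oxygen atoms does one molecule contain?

1

Atom tally by fragment:
  CH3 → C:1 H:3
  CH2 → C:1 H:2
  CH(OH) → C:1 H:2 O:1
  CH2 → C:1 H:2
  CH2 → C:1 H:2
  CH2 → C:1 H:2
  CH3 → C:1 H:3
Element totals:
  C: 7
  H: 16
  O: 1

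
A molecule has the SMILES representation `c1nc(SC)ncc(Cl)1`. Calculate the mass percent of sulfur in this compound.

19.96%

Atom tally by fragment:
  pyrimidine ring core → C:4 H:4 N:2
  (− 2 ring H displaced by substituents)
  + SCH3 → C:1 H:3 S:1
  + Cl → Cl:1
Element totals:
  C: 5
  H: 5
  Cl: 1
  N: 2
  S: 1
Molecular formula: C5H5ClN2S.
Molar mass = 160.619 g/mol.
Mass from S: 1 × 32.06 = 32.060 g/mol.
%S = 32.060 / 160.619 × 100 = 19.96%.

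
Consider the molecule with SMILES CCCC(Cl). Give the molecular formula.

C4H9Cl

Atom tally by fragment:
  CH3 → C:1 H:3
  CH2 → C:1 H:2
  CH2 → C:1 H:2
  CH2Cl → C:1 H:2 Cl:1
Element totals:
  C: 4
  H: 9
  Cl: 1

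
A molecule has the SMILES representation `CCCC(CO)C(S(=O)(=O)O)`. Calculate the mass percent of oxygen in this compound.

Atom tally by fragment:
  CH3 → C:1 H:3
  CH2 → C:1 H:2
  CH2 → C:1 H:2
  CH(CH2OH) → C:2 H:4 O:1
  CH2SO3H → C:1 H:3 S:1 O:3
Element totals:
  C: 6
  H: 14
  O: 4
  S: 1
Molecular formula: C6H14O4S.
Molar mass = 182.234 g/mol.
Mass from O: 4 × 15.999 = 63.996 g/mol.
%O = 63.996 / 182.234 × 100 = 35.12%.

35.12%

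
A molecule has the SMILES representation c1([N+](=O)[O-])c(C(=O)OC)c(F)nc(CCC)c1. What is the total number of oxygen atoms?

Atom tally by fragment:
  pyridine ring core → C:5 H:5 N:1
  (− 4 ring H displaced by substituents)
  + NO2 → N:1 O:2
  + COOCH3 → C:2 H:3 O:2
  + F → F:1
  + CH2CH2CH3 → C:3 H:7
Element totals:
  C: 10
  H: 11
  F: 1
  N: 2
  O: 4

4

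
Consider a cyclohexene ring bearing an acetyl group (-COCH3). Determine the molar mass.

Atom tally by fragment:
  cyclohexene ring core → C:6 H:10
  (− 1 ring H displaced by substituents)
  + COCH3 → C:2 H:3 O:1
Element totals:
  C: 8
  H: 12
  O: 1
Molecular formula: C8H12O.
  M = 8(12.011) + 12(1.008) + 15.999
    = 96.088 + 12.096 + 15.999 = 124.183

124.18 g/mol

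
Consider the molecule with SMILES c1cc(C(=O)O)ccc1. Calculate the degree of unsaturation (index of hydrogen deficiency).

Atom tally by fragment:
  benzene ring core → C:6 H:6
  (− 1 ring H displaced by substituents)
  + COOH → C:1 H:1 O:2
Element totals:
  C: 7
  H: 6
  O: 2
Molecular formula: C7H6O2.
DoU = (2C + 2 + N − H − X) / 2 = (2·7 + 2 + 0 − 6 − 0) / 2 = 5.

5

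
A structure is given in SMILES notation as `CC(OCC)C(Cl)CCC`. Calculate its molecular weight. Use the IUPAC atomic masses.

164.67 g/mol

Atom tally by fragment:
  CH3 → C:1 H:3
  CH(OC2H5) → C:3 H:6 O:1
  CH(Cl) → C:1 H:1 Cl:1
  CH2 → C:1 H:2
  CH2 → C:1 H:2
  CH3 → C:1 H:3
Element totals:
  C: 8
  H: 17
  Cl: 1
  O: 1
Molecular formula: C8H17ClO.
  M = 8(12.011) + 17(1.008) + 35.45 + 15.999
    = 96.088 + 17.136 + 35.450 + 15.999 = 164.673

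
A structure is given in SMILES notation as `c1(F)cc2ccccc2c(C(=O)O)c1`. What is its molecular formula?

C11H7FO2

Atom tally by fragment:
  naphthalene ring system core → C:10 H:8
  (− 2 ring H displaced by substituents)
  + F → F:1
  + COOH → C:1 H:1 O:2
Element totals:
  C: 11
  H: 7
  F: 1
  O: 2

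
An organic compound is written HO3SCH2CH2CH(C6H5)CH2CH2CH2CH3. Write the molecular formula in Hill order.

C13H20O3S

Atom tally by fragment:
  HO3SCH2 → C:1 H:3 S:1 O:3
  CH2 → C:1 H:2
  CH(C6H5) → C:7 H:6
  CH2 → C:1 H:2
  CH2 → C:1 H:2
  CH2 → C:1 H:2
  CH3 → C:1 H:3
Element totals:
  C: 13
  H: 20
  O: 3
  S: 1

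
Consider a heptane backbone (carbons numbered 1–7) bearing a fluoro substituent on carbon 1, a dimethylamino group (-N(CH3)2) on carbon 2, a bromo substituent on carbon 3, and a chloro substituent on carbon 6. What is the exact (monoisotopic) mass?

273.0295

Atom tally by fragment:
  FCH2 → C:1 H:2 F:1
  CH(N(CH3)2) → C:3 H:7 N:1
  CH(Br) → C:1 H:1 Br:1
  CH2 → C:1 H:2
  CH2 → C:1 H:2
  CH(Cl) → C:1 H:1 Cl:1
  CH3 → C:1 H:3
Element totals:
  C: 9
  H: 18
  Br: 1
  Cl: 1
  F: 1
  N: 1
Molecular formula: C9H18BrClFN.
  M = 9(12.0) + 18(1.007825) + 78.918338 + 34.968853 + 18.998403 + 14.003074
    = 108.000000 + 18.140850 + 78.918338 + 34.968853 + 18.998403 + 14.003074 = 273.029518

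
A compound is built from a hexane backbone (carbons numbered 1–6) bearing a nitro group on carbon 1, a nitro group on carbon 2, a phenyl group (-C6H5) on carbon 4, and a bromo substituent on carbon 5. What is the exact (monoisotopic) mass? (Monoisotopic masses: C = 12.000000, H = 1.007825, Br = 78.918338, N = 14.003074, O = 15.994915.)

330.0215

Atom tally by fragment:
  O2NCH2 → C:1 H:2 N:1 O:2
  CH(NO2) → C:1 H:1 N:1 O:2
  CH2 → C:1 H:2
  CH(C6H5) → C:7 H:6
  CH(Br) → C:1 H:1 Br:1
  CH3 → C:1 H:3
Element totals:
  C: 12
  H: 15
  Br: 1
  N: 2
  O: 4
Molecular formula: C12H15BrN2O4.
  M = 12(12.0) + 15(1.007825) + 78.918338 + 2(14.003074) + 4(15.994915)
    = 144.000000 + 15.117375 + 78.918338 + 28.006148 + 63.979660 = 330.021521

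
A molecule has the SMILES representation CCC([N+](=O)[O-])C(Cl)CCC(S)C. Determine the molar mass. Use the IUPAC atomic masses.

225.73 g/mol

Atom tally by fragment:
  CH3 → C:1 H:3
  CH2 → C:1 H:2
  CH(NO2) → C:1 H:1 N:1 O:2
  CH(Cl) → C:1 H:1 Cl:1
  CH2 → C:1 H:2
  CH2 → C:1 H:2
  CH(SH) → C:1 H:2 S:1
  CH3 → C:1 H:3
Element totals:
  C: 8
  H: 16
  Cl: 1
  N: 1
  O: 2
  S: 1
Molecular formula: C8H16ClNO2S.
  M = 8(12.011) + 16(1.008) + 35.45 + 14.007 + 2(15.999) + 32.06
    = 96.088 + 16.128 + 35.450 + 14.007 + 31.998 + 32.060 = 225.731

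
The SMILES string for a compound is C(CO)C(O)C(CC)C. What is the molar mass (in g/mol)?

Atom tally by fragment:
  HOCH2CH2 → C:2 H:5 O:1
  CH(OH) → C:1 H:2 O:1
  CH(C2H5) → C:3 H:6
  CH3 → C:1 H:3
Element totals:
  C: 7
  H: 16
  O: 2
Molecular formula: C7H16O2.
  M = 7(12.011) + 16(1.008) + 2(15.999)
    = 84.077 + 16.128 + 31.998 = 132.203

132.20 g/mol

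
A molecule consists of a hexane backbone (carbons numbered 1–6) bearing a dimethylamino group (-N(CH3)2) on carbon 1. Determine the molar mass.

Atom tally by fragment:
  (CH3)2NCH2 → C:3 H:8 N:1
  CH2 → C:1 H:2
  CH2 → C:1 H:2
  CH2 → C:1 H:2
  CH2 → C:1 H:2
  CH3 → C:1 H:3
Element totals:
  C: 8
  H: 19
  N: 1
Molecular formula: C8H19N.
  M = 8(12.011) + 19(1.008) + 14.007
    = 96.088 + 19.152 + 14.007 = 129.247

129.25 g/mol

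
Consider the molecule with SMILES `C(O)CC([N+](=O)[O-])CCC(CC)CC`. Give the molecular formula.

Atom tally by fragment:
  HOCH2 → C:1 H:3 O:1
  CH2 → C:1 H:2
  CH(NO2) → C:1 H:1 N:1 O:2
  CH2 → C:1 H:2
  CH2 → C:1 H:2
  CH(C2H5) → C:3 H:6
  CH2 → C:1 H:2
  CH3 → C:1 H:3
Element totals:
  C: 10
  H: 21
  N: 1
  O: 3

C10H21NO3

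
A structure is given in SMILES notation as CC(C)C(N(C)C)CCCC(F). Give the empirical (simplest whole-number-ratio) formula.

Atom tally by fragment:
  CH3 → C:1 H:3
  CH(CH3) → C:2 H:4
  CH(N(CH3)2) → C:3 H:7 N:1
  CH2 → C:1 H:2
  CH2 → C:1 H:2
  CH2 → C:1 H:2
  CH2F → C:1 H:2 F:1
Element totals:
  C: 10
  H: 22
  F: 1
  N: 1
Molecular formula: C10H22FN.
gcd of subscripts (10, 1, 22, 1) = 1, so the empirical formula equals the molecular formula.

C10H22FN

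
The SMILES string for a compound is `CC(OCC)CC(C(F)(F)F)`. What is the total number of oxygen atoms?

Atom tally by fragment:
  CH3 → C:1 H:3
  CH(OC2H5) → C:3 H:6 O:1
  CH2 → C:1 H:2
  CH2CF3 → C:2 H:2 F:3
Element totals:
  C: 7
  H: 13
  F: 3
  O: 1

1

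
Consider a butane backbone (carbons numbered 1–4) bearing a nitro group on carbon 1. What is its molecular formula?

Atom tally by fragment:
  O2NCH2 → C:1 H:2 N:1 O:2
  CH2 → C:1 H:2
  CH2 → C:1 H:2
  CH3 → C:1 H:3
Element totals:
  C: 4
  H: 9
  N: 1
  O: 2

C4H9NO2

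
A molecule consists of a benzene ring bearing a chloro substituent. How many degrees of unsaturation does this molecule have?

Atom tally by fragment:
  benzene ring core → C:6 H:6
  (− 1 ring H displaced by substituents)
  + Cl → Cl:1
Element totals:
  C: 6
  H: 5
  Cl: 1
Molecular formula: C6H5Cl.
DoU = (2C + 2 + N − H − X) / 2 = (2·6 + 2 + 0 − 5 − 1) / 2 = 4.

4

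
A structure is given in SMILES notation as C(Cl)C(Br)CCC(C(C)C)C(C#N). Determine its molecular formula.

C10H17BrClN

Atom tally by fragment:
  ClCH2 → C:1 H:2 Cl:1
  CH(Br) → C:1 H:1 Br:1
  CH2 → C:1 H:2
  CH2 → C:1 H:2
  CH(CH(CH3)2) → C:4 H:8
  CH2CN → C:2 H:2 N:1
Element totals:
  C: 10
  H: 17
  Br: 1
  Cl: 1
  N: 1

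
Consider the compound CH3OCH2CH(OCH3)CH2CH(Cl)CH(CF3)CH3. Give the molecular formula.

Atom tally by fragment:
  CH3OCH2 → C:2 H:5 O:1
  CH(OCH3) → C:2 H:4 O:1
  CH2 → C:1 H:2
  CH(Cl) → C:1 H:1 Cl:1
  CH(CF3) → C:2 H:1 F:3
  CH3 → C:1 H:3
Element totals:
  C: 9
  H: 16
  Cl: 1
  F: 3
  O: 2

C9H16ClF3O2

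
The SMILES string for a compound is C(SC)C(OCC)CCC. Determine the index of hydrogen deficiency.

0

Atom tally by fragment:
  CH3SCH2 → C:2 H:5 S:1
  CH(OC2H5) → C:3 H:6 O:1
  CH2 → C:1 H:2
  CH2 → C:1 H:2
  CH3 → C:1 H:3
Element totals:
  C: 8
  H: 18
  O: 1
  S: 1
Molecular formula: C8H18OS.
DoU = (2C + 2 + N − H − X) / 2 = (2·8 + 2 + 0 − 18 − 0) / 2 = 0.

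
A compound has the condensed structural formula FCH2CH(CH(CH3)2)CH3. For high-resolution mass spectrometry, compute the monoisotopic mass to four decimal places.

104.1001

Element totals:
  C: 6
  H: 13
  F: 1
Molecular formula: C6H13F.
  M = 6(12.0) + 13(1.007825) + 18.998403
    = 72.000000 + 13.101725 + 18.998403 = 104.100128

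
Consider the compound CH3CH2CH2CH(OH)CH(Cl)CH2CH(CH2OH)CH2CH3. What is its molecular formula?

Atom tally by fragment:
  CH3 → C:1 H:3
  CH2 → C:1 H:2
  CH2 → C:1 H:2
  CH(OH) → C:1 H:2 O:1
  CH(Cl) → C:1 H:1 Cl:1
  CH2 → C:1 H:2
  CH(CH2OH) → C:2 H:4 O:1
  CH2 → C:1 H:2
  CH3 → C:1 H:3
Element totals:
  C: 10
  H: 21
  Cl: 1
  O: 2

C10H21ClO2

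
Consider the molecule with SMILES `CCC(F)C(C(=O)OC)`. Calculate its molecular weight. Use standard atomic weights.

Atom tally by fragment:
  CH3 → C:1 H:3
  CH2 → C:1 H:2
  CH(F) → C:1 H:1 F:1
  CH2COOCH3 → C:3 H:5 O:2
Element totals:
  C: 6
  H: 11
  F: 1
  O: 2
Molecular formula: C6H11FO2.
  M = 6(12.011) + 11(1.008) + 18.998 + 2(15.999)
    = 72.066 + 11.088 + 18.998 + 31.998 = 134.150

134.15 g/mol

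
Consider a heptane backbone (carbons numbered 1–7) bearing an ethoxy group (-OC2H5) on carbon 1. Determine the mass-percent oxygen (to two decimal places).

11.09%

Atom tally by fragment:
  C2H5OCH2 → C:3 H:7 O:1
  CH2 → C:1 H:2
  CH2 → C:1 H:2
  CH2 → C:1 H:2
  CH2 → C:1 H:2
  CH2 → C:1 H:2
  CH3 → C:1 H:3
Element totals:
  C: 9
  H: 20
  O: 1
Molecular formula: C9H20O.
Molar mass = 144.258 g/mol.
Mass from O: 1 × 15.999 = 15.999 g/mol.
%O = 15.999 / 144.258 × 100 = 11.09%.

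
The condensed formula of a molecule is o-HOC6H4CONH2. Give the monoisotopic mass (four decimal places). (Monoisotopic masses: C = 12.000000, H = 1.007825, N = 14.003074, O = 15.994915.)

137.0477

Atom tally by fragment:
  benzene ring core → C:6 H:6
  (− 2 ring H displaced by substituents)
  + OH → O:1 H:1
  + CONH2 → C:1 H:2 O:1 N:1
Element totals:
  C: 7
  H: 7
  N: 1
  O: 2
Molecular formula: C7H7NO2.
  M = 7(12.0) + 7(1.007825) + 14.003074 + 2(15.994915)
    = 84.000000 + 7.054775 + 14.003074 + 31.989830 = 137.047679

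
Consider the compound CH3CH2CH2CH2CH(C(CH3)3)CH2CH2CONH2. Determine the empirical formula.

C12H25NO

Atom tally by fragment:
  CH3 → C:1 H:3
  CH2 → C:1 H:2
  CH2 → C:1 H:2
  CH2 → C:1 H:2
  CH(C(CH3)3) → C:5 H:10
  CH2 → C:1 H:2
  CH2CONH2 → C:2 H:4 O:1 N:1
Element totals:
  C: 12
  H: 25
  N: 1
  O: 1
Molecular formula: C12H25NO.
gcd of subscripts (12, 25, 1, 1) = 1, so the empirical formula equals the molecular formula.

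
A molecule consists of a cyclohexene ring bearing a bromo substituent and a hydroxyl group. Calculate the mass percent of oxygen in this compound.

Atom tally by fragment:
  cyclohexene ring core → C:6 H:10
  (− 2 ring H displaced by substituents)
  + Br → Br:1
  + OH → O:1 H:1
Element totals:
  C: 6
  H: 9
  Br: 1
  O: 1
Molecular formula: C6H9BrO.
Molar mass = 177.041 g/mol.
Mass from O: 1 × 15.999 = 15.999 g/mol.
%O = 15.999 / 177.041 × 100 = 9.04%.

9.04%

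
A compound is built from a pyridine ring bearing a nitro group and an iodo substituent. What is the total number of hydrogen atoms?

Atom tally by fragment:
  pyridine ring core → C:5 H:5 N:1
  (− 2 ring H displaced by substituents)
  + NO2 → N:1 O:2
  + I → I:1
Element totals:
  C: 5
  H: 3
  I: 1
  N: 2
  O: 2

3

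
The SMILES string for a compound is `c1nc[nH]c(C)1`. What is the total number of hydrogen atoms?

6

Atom tally by fragment:
  imidazole ring core → C:3 H:4 N:2
  (− 1 ring H displaced by substituents)
  + CH3 → C:1 H:3
Element totals:
  C: 4
  H: 6
  N: 2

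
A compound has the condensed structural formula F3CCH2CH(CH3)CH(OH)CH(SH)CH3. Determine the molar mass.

Atom tally by fragment:
  F3CCH2 → C:2 H:2 F:3
  CH(CH3) → C:2 H:4
  CH(OH) → C:1 H:2 O:1
  CH(SH) → C:1 H:2 S:1
  CH3 → C:1 H:3
Element totals:
  C: 7
  H: 13
  F: 3
  O: 1
  S: 1
Molecular formula: C7H13F3OS.
  M = 7(12.011) + 13(1.008) + 3(18.998) + 15.999 + 32.06
    = 84.077 + 13.104 + 56.994 + 15.999 + 32.060 = 202.234

202.23 g/mol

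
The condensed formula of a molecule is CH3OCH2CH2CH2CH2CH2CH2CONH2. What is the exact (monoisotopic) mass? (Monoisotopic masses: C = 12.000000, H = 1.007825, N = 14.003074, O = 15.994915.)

Element totals:
  C: 8
  H: 17
  N: 1
  O: 2
Molecular formula: C8H17NO2.
  M = 8(12.0) + 17(1.007825) + 14.003074 + 2(15.994915)
    = 96.000000 + 17.133025 + 14.003074 + 31.989830 = 159.125929

159.1259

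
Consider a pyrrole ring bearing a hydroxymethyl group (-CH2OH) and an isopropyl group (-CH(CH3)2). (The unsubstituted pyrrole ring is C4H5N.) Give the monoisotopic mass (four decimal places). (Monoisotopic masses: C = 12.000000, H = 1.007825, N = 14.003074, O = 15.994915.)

Atom tally by fragment:
  pyrrole ring core → C:4 H:5 N:1
  (− 2 ring H displaced by substituents)
  + CH2OH → C:1 H:3 O:1
  + CH(CH3)2 → C:3 H:7
Element totals:
  C: 8
  H: 13
  N: 1
  O: 1
Molecular formula: C8H13NO.
  M = 8(12.0) + 13(1.007825) + 14.003074 + 15.994915
    = 96.000000 + 13.101725 + 14.003074 + 15.994915 = 139.099714

139.0997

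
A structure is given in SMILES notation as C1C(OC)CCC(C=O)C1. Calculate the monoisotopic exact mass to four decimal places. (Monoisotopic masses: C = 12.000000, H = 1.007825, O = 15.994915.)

142.0994

Atom tally by fragment:
  cyclohexane ring core → C:6 H:12
  (− 2 ring H displaced by substituents)
  + OCH3 → C:1 H:3 O:1
  + CHO → C:1 H:1 O:1
Element totals:
  C: 8
  H: 14
  O: 2
Molecular formula: C8H14O2.
  M = 8(12.0) + 14(1.007825) + 2(15.994915)
    = 96.000000 + 14.109550 + 31.989830 = 142.099380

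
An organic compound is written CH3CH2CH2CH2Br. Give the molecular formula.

C4H9Br

Atom tally by fragment:
  CH3 → C:1 H:3
  CH2 → C:1 H:2
  CH2 → C:1 H:2
  CH2Br → C:1 H:2 Br:1
Element totals:
  C: 4
  H: 9
  Br: 1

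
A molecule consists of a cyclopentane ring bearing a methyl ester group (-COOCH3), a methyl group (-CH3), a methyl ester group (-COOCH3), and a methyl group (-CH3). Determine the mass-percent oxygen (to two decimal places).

29.87%

Atom tally by fragment:
  cyclopentane ring core → C:5 H:10
  (− 4 ring H displaced by substituents)
  + COOCH3 → C:2 H:3 O:2
  + CH3 → C:1 H:3
  + COOCH3 → C:2 H:3 O:2
  + CH3 → C:1 H:3
Element totals:
  C: 11
  H: 18
  O: 4
Molecular formula: C11H18O4.
Molar mass = 214.261 g/mol.
Mass from O: 4 × 15.999 = 63.996 g/mol.
%O = 63.996 / 214.261 × 100 = 29.87%.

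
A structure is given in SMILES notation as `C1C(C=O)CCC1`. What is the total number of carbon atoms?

6

Atom tally by fragment:
  cyclopentane ring core → C:5 H:10
  (− 1 ring H displaced by substituents)
  + CHO → C:1 H:1 O:1
Element totals:
  C: 6
  H: 10
  O: 1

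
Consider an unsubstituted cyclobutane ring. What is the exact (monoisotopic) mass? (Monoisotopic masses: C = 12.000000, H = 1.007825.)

Atom tally by fragment:
  cyclobutane ring core → C:4 H:8
Element totals:
  C: 4
  H: 8
Molecular formula: C4H8.
  M = 4(12.0) + 8(1.007825)
    = 48.000000 + 8.062600 = 56.062600

56.0626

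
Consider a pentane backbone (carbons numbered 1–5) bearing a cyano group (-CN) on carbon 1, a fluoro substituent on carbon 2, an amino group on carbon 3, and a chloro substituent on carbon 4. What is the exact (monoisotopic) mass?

Atom tally by fragment:
  NCCH2 → C:2 H:2 N:1
  CH(F) → C:1 H:1 F:1
  CH(NH2) → C:1 H:3 N:1
  CH(Cl) → C:1 H:1 Cl:1
  CH3 → C:1 H:3
Element totals:
  C: 6
  H: 10
  Cl: 1
  F: 1
  N: 2
Molecular formula: C6H10ClFN2.
  M = 6(12.0) + 10(1.007825) + 34.968853 + 18.998403 + 2(14.003074)
    = 72.000000 + 10.078250 + 34.968853 + 18.998403 + 28.006148 = 164.051654

164.0517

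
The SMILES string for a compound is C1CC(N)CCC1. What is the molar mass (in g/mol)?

99.18 g/mol

Atom tally by fragment:
  cyclohexane ring core → C:6 H:12
  (− 1 ring H displaced by substituents)
  + NH2 → N:1 H:2
Element totals:
  C: 6
  H: 13
  N: 1
Molecular formula: C6H13N.
  M = 6(12.011) + 13(1.008) + 14.007
    = 72.066 + 13.104 + 14.007 = 99.177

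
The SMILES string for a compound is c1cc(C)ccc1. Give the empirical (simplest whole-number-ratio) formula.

C7H8

Atom tally by fragment:
  benzene ring core → C:6 H:6
  (− 1 ring H displaced by substituents)
  + CH3 → C:1 H:3
Element totals:
  C: 7
  H: 8
Molecular formula: C7H8.
gcd of subscripts (7, 8) = 1, so the empirical formula equals the molecular formula.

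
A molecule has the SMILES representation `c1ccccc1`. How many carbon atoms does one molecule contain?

Atom tally by fragment:
  benzene ring core → C:6 H:6
Element totals:
  C: 6
  H: 6

6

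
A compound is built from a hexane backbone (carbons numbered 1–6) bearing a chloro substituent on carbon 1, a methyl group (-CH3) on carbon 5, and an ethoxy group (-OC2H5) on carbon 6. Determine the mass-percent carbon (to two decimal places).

Atom tally by fragment:
  ClCH2 → C:1 H:2 Cl:1
  CH2 → C:1 H:2
  CH2 → C:1 H:2
  CH2 → C:1 H:2
  CH(CH3) → C:2 H:4
  CH2OC2H5 → C:3 H:7 O:1
Element totals:
  C: 9
  H: 19
  Cl: 1
  O: 1
Molecular formula: C9H19ClO.
Molar mass = 178.700 g/mol.
Mass from C: 9 × 12.011 = 108.099 g/mol.
%C = 108.099 / 178.700 × 100 = 60.49%.

60.49%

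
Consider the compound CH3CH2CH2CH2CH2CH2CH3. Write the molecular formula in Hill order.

C7H16

Atom tally by fragment:
  CH3 → C:1 H:3
  CH2 → C:1 H:2
  CH2 → C:1 H:2
  CH2 → C:1 H:2
  CH2 → C:1 H:2
  CH2 → C:1 H:2
  CH3 → C:1 H:3
Element totals:
  C: 7
  H: 16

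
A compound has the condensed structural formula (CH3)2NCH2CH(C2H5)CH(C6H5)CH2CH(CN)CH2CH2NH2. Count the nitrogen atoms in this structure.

3

Atom tally by fragment:
  (CH3)2NCH2 → C:3 H:8 N:1
  CH(C2H5) → C:3 H:6
  CH(C6H5) → C:7 H:6
  CH2 → C:1 H:2
  CH(CN) → C:2 H:1 N:1
  CH2 → C:1 H:2
  CH2NH2 → C:1 H:4 N:1
Element totals:
  C: 18
  H: 29
  N: 3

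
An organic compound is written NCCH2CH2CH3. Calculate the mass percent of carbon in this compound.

69.52%

Atom tally by fragment:
  NCCH2 → C:2 H:2 N:1
  CH2 → C:1 H:2
  CH3 → C:1 H:3
Element totals:
  C: 4
  H: 7
  N: 1
Molecular formula: C4H7N.
Molar mass = 69.107 g/mol.
Mass from C: 4 × 12.011 = 48.044 g/mol.
%C = 48.044 / 69.107 × 100 = 69.52%.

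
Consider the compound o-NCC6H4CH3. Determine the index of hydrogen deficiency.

6

Atom tally by fragment:
  benzene ring core → C:6 H:6
  (− 2 ring H displaced by substituents)
  + CN → C:1 N:1
  + CH3 → C:1 H:3
Element totals:
  C: 8
  H: 7
  N: 1
Molecular formula: C8H7N.
DoU = (2C + 2 + N − H − X) / 2 = (2·8 + 2 + 1 − 7 − 0) / 2 = 6.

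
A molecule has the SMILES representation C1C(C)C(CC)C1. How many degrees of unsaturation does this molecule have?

1

Atom tally by fragment:
  cyclobutane ring core → C:4 H:8
  (− 2 ring H displaced by substituents)
  + CH3 → C:1 H:3
  + C2H5 → C:2 H:5
Element totals:
  C: 7
  H: 14
Molecular formula: C7H14.
DoU = (2C + 2 + N − H − X) / 2 = (2·7 + 2 + 0 − 14 − 0) / 2 = 1.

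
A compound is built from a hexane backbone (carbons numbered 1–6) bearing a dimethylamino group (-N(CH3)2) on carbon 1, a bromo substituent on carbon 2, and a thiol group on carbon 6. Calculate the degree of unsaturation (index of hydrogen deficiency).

0

Atom tally by fragment:
  (CH3)2NCH2 → C:3 H:8 N:1
  CH(Br) → C:1 H:1 Br:1
  CH2 → C:1 H:2
  CH2 → C:1 H:2
  CH2 → C:1 H:2
  CH2SH → C:1 H:3 S:1
Element totals:
  C: 8
  H: 18
  Br: 1
  N: 1
  S: 1
Molecular formula: C8H18BrNS.
DoU = (2C + 2 + N − H − X) / 2 = (2·8 + 2 + 1 − 18 − 1) / 2 = 0.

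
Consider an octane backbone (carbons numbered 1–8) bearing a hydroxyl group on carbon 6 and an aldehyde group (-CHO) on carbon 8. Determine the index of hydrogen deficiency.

Atom tally by fragment:
  CH3 → C:1 H:3
  CH2 → C:1 H:2
  CH2 → C:1 H:2
  CH2 → C:1 H:2
  CH2 → C:1 H:2
  CH(OH) → C:1 H:2 O:1
  CH2 → C:1 H:2
  CH2CHO → C:2 H:3 O:1
Element totals:
  C: 9
  H: 18
  O: 2
Molecular formula: C9H18O2.
DoU = (2C + 2 + N − H − X) / 2 = (2·9 + 2 + 0 − 18 − 0) / 2 = 1.

1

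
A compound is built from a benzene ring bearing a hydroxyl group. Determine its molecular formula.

C6H6O

Atom tally by fragment:
  benzene ring core → C:6 H:6
  (− 1 ring H displaced by substituents)
  + OH → O:1 H:1
Element totals:
  C: 6
  H: 6
  O: 1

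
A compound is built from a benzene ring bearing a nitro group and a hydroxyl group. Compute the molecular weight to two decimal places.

139.11 g/mol

Atom tally by fragment:
  benzene ring core → C:6 H:6
  (− 2 ring H displaced by substituents)
  + NO2 → N:1 O:2
  + OH → O:1 H:1
Element totals:
  C: 6
  H: 5
  N: 1
  O: 3
Molecular formula: C6H5NO3.
  M = 6(12.011) + 5(1.008) + 14.007 + 3(15.999)
    = 72.066 + 5.040 + 14.007 + 47.997 = 139.110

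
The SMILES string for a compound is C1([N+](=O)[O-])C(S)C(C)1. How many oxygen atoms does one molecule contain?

2

Atom tally by fragment:
  cyclopropane ring core → C:3 H:6
  (− 3 ring H displaced by substituents)
  + NO2 → N:1 O:2
  + SH → S:1 H:1
  + CH3 → C:1 H:3
Element totals:
  C: 4
  H: 7
  N: 1
  O: 2
  S: 1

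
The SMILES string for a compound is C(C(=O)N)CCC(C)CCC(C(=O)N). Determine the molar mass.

200.28 g/mol

Atom tally by fragment:
  H2NOCCH2 → C:2 H:4 O:1 N:1
  CH2 → C:1 H:2
  CH2 → C:1 H:2
  CH(CH3) → C:2 H:4
  CH2 → C:1 H:2
  CH2 → C:1 H:2
  CH2CONH2 → C:2 H:4 O:1 N:1
Element totals:
  C: 10
  H: 20
  N: 2
  O: 2
Molecular formula: C10H20N2O2.
  M = 10(12.011) + 20(1.008) + 2(14.007) + 2(15.999)
    = 120.110 + 20.160 + 28.014 + 31.998 = 200.282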